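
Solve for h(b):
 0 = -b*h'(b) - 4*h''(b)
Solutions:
 h(b) = C1 + C2*erf(sqrt(2)*b/4)


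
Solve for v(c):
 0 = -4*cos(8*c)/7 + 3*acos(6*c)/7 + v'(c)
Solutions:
 v(c) = C1 - 3*c*acos(6*c)/7 + sqrt(1 - 36*c^2)/14 + sin(8*c)/14


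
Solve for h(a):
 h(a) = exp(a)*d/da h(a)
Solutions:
 h(a) = C1*exp(-exp(-a))


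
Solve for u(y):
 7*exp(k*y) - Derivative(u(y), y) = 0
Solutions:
 u(y) = C1 + 7*exp(k*y)/k


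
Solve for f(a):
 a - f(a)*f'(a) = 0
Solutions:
 f(a) = -sqrt(C1 + a^2)
 f(a) = sqrt(C1 + a^2)


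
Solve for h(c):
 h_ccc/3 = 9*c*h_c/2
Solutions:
 h(c) = C1 + Integral(C2*airyai(3*2^(2/3)*c/2) + C3*airybi(3*2^(2/3)*c/2), c)


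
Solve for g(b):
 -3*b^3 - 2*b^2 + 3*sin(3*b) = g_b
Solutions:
 g(b) = C1 - 3*b^4/4 - 2*b^3/3 - cos(3*b)


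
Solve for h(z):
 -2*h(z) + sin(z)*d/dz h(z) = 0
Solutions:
 h(z) = C1*(cos(z) - 1)/(cos(z) + 1)


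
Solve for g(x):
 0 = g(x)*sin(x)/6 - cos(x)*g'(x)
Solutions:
 g(x) = C1/cos(x)^(1/6)


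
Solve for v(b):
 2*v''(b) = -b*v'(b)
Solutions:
 v(b) = C1 + C2*erf(b/2)


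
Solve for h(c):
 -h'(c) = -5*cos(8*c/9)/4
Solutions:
 h(c) = C1 + 45*sin(8*c/9)/32


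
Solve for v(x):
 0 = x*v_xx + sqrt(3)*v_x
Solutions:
 v(x) = C1 + C2*x^(1 - sqrt(3))


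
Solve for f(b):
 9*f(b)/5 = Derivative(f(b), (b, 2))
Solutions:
 f(b) = C1*exp(-3*sqrt(5)*b/5) + C2*exp(3*sqrt(5)*b/5)


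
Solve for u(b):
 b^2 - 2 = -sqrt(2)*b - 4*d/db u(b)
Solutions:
 u(b) = C1 - b^3/12 - sqrt(2)*b^2/8 + b/2


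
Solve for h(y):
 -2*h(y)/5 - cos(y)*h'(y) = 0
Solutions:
 h(y) = C1*(sin(y) - 1)^(1/5)/(sin(y) + 1)^(1/5)


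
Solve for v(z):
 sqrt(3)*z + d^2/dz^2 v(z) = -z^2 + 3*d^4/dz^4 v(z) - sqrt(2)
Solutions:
 v(z) = C1 + C2*z + C3*exp(-sqrt(3)*z/3) + C4*exp(sqrt(3)*z/3) - z^4/12 - sqrt(3)*z^3/6 + z^2*(-3 - sqrt(2)/2)


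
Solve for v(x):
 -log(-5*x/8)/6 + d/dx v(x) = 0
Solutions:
 v(x) = C1 + x*log(-x)/6 + x*(-3*log(2) - 1 + log(5))/6


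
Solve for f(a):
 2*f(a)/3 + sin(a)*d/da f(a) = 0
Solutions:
 f(a) = C1*(cos(a) + 1)^(1/3)/(cos(a) - 1)^(1/3)


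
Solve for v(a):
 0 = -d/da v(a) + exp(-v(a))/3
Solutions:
 v(a) = log(C1 + a/3)


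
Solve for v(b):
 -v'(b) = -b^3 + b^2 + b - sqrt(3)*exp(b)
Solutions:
 v(b) = C1 + b^4/4 - b^3/3 - b^2/2 + sqrt(3)*exp(b)


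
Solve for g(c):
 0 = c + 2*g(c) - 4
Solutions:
 g(c) = 2 - c/2


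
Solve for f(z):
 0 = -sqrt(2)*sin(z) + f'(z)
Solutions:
 f(z) = C1 - sqrt(2)*cos(z)


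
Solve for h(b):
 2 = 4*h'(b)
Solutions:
 h(b) = C1 + b/2


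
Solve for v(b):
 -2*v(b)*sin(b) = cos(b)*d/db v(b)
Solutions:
 v(b) = C1*cos(b)^2


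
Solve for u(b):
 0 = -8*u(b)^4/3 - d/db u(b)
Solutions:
 u(b) = (-1 - sqrt(3)*I)*(1/(C1 + 8*b))^(1/3)/2
 u(b) = (-1 + sqrt(3)*I)*(1/(C1 + 8*b))^(1/3)/2
 u(b) = (1/(C1 + 8*b))^(1/3)


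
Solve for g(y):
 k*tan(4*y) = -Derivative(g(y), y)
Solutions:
 g(y) = C1 + k*log(cos(4*y))/4


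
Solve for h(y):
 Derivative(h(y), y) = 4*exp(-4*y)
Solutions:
 h(y) = C1 - exp(-4*y)


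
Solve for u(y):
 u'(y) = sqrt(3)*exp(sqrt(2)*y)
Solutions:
 u(y) = C1 + sqrt(6)*exp(sqrt(2)*y)/2


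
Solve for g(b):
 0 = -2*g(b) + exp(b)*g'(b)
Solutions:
 g(b) = C1*exp(-2*exp(-b))


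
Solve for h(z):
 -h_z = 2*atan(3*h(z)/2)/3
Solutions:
 Integral(1/atan(3*_y/2), (_y, h(z))) = C1 - 2*z/3


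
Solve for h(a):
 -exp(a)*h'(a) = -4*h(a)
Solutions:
 h(a) = C1*exp(-4*exp(-a))


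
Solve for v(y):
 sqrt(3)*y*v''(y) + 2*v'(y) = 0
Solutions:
 v(y) = C1 + C2*y^(1 - 2*sqrt(3)/3)


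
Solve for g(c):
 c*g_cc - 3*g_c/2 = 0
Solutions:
 g(c) = C1 + C2*c^(5/2)


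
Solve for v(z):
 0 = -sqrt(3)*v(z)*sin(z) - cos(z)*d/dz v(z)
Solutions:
 v(z) = C1*cos(z)^(sqrt(3))


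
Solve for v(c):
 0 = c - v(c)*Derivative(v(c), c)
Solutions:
 v(c) = -sqrt(C1 + c^2)
 v(c) = sqrt(C1 + c^2)


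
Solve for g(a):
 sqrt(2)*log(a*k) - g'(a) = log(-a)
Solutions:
 g(a) = C1 + a*(sqrt(2)*log(-k) - sqrt(2) + 1) - a*(1 - sqrt(2))*log(-a)


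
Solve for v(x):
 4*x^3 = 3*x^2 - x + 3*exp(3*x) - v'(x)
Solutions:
 v(x) = C1 - x^4 + x^3 - x^2/2 + exp(3*x)


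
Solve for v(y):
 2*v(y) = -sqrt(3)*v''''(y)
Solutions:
 v(y) = (C1*sin(2^(3/4)*3^(7/8)*y/6) + C2*cos(2^(3/4)*3^(7/8)*y/6))*exp(-2^(3/4)*3^(7/8)*y/6) + (C3*sin(2^(3/4)*3^(7/8)*y/6) + C4*cos(2^(3/4)*3^(7/8)*y/6))*exp(2^(3/4)*3^(7/8)*y/6)


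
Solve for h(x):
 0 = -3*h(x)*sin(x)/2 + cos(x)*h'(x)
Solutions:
 h(x) = C1/cos(x)^(3/2)


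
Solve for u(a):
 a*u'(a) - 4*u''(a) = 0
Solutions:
 u(a) = C1 + C2*erfi(sqrt(2)*a/4)


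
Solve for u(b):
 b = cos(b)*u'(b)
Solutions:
 u(b) = C1 + Integral(b/cos(b), b)


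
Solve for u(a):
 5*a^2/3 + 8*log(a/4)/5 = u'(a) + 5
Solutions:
 u(a) = C1 + 5*a^3/9 + 8*a*log(a)/5 - 33*a/5 - 16*a*log(2)/5


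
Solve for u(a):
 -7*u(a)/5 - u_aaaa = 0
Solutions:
 u(a) = (C1*sin(sqrt(2)*5^(3/4)*7^(1/4)*a/10) + C2*cos(sqrt(2)*5^(3/4)*7^(1/4)*a/10))*exp(-sqrt(2)*5^(3/4)*7^(1/4)*a/10) + (C3*sin(sqrt(2)*5^(3/4)*7^(1/4)*a/10) + C4*cos(sqrt(2)*5^(3/4)*7^(1/4)*a/10))*exp(sqrt(2)*5^(3/4)*7^(1/4)*a/10)


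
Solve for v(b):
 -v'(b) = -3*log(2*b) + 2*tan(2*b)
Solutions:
 v(b) = C1 + 3*b*log(b) - 3*b + 3*b*log(2) + log(cos(2*b))


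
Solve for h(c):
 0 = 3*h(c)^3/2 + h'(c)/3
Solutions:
 h(c) = -sqrt(-1/(C1 - 9*c))
 h(c) = sqrt(-1/(C1 - 9*c))


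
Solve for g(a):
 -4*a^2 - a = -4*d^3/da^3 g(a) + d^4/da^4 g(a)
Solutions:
 g(a) = C1 + C2*a + C3*a^2 + C4*exp(4*a) + a^5/60 + a^4/32 + a^3/32


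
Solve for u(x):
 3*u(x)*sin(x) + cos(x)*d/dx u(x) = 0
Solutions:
 u(x) = C1*cos(x)^3


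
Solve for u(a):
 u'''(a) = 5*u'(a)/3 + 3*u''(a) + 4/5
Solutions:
 u(a) = C1 + C2*exp(a*(9 - sqrt(141))/6) + C3*exp(a*(9 + sqrt(141))/6) - 12*a/25


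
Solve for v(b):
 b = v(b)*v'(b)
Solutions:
 v(b) = -sqrt(C1 + b^2)
 v(b) = sqrt(C1 + b^2)


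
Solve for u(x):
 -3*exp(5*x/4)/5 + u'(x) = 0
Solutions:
 u(x) = C1 + 12*exp(5*x/4)/25


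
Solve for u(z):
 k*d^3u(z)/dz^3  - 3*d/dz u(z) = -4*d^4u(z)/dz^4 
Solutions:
 u(z) = C1 + C2*exp(-z*(k^2/(k^3 + sqrt(-k^6 + (k^3 - 648)^2) - 648)^(1/3) + k + (k^3 + sqrt(-k^6 + (k^3 - 648)^2) - 648)^(1/3))/12) + C3*exp(z*(-4*k^2/((-1 + sqrt(3)*I)*(k^3 + sqrt(-k^6 + (k^3 - 648)^2) - 648)^(1/3)) - 2*k + (k^3 + sqrt(-k^6 + (k^3 - 648)^2) - 648)^(1/3) - sqrt(3)*I*(k^3 + sqrt(-k^6 + (k^3 - 648)^2) - 648)^(1/3))/24) + C4*exp(z*(4*k^2/((1 + sqrt(3)*I)*(k^3 + sqrt(-k^6 + (k^3 - 648)^2) - 648)^(1/3)) - 2*k + (k^3 + sqrt(-k^6 + (k^3 - 648)^2) - 648)^(1/3) + sqrt(3)*I*(k^3 + sqrt(-k^6 + (k^3 - 648)^2) - 648)^(1/3))/24)


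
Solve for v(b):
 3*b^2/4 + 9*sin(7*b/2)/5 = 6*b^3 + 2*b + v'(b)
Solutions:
 v(b) = C1 - 3*b^4/2 + b^3/4 - b^2 - 18*cos(7*b/2)/35


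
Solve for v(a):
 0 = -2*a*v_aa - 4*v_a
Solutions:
 v(a) = C1 + C2/a


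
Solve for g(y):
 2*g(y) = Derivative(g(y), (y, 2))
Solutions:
 g(y) = C1*exp(-sqrt(2)*y) + C2*exp(sqrt(2)*y)


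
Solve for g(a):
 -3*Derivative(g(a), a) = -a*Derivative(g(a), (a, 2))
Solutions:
 g(a) = C1 + C2*a^4


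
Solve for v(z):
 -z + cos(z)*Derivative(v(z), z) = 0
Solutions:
 v(z) = C1 + Integral(z/cos(z), z)


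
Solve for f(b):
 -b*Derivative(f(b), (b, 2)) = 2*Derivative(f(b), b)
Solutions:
 f(b) = C1 + C2/b


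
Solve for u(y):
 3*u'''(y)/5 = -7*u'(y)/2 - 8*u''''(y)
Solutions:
 u(y) = C1 + C2*exp(y*(-2 + (20*sqrt(490070) + 14001)^(-1/3) + (20*sqrt(490070) + 14001)^(1/3))/80)*sin(sqrt(3)*y*(-(20*sqrt(490070) + 14001)^(1/3) + (20*sqrt(490070) + 14001)^(-1/3))/80) + C3*exp(y*(-2 + (20*sqrt(490070) + 14001)^(-1/3) + (20*sqrt(490070) + 14001)^(1/3))/80)*cos(sqrt(3)*y*(-(20*sqrt(490070) + 14001)^(1/3) + (20*sqrt(490070) + 14001)^(-1/3))/80) + C4*exp(-y*((20*sqrt(490070) + 14001)^(-1/3) + 1 + (20*sqrt(490070) + 14001)^(1/3))/40)


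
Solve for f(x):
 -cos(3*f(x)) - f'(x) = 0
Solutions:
 f(x) = -asin((C1 + exp(6*x))/(C1 - exp(6*x)))/3 + pi/3
 f(x) = asin((C1 + exp(6*x))/(C1 - exp(6*x)))/3


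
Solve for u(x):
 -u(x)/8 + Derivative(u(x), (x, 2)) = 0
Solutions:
 u(x) = C1*exp(-sqrt(2)*x/4) + C2*exp(sqrt(2)*x/4)


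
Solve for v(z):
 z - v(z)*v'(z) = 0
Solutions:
 v(z) = -sqrt(C1 + z^2)
 v(z) = sqrt(C1 + z^2)


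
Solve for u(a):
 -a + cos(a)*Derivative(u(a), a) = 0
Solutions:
 u(a) = C1 + Integral(a/cos(a), a)


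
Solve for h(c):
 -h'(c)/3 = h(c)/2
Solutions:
 h(c) = C1*exp(-3*c/2)


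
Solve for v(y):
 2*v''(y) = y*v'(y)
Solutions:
 v(y) = C1 + C2*erfi(y/2)


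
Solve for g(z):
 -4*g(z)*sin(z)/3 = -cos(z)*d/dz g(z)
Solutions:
 g(z) = C1/cos(z)^(4/3)


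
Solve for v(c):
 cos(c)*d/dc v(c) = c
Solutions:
 v(c) = C1 + Integral(c/cos(c), c)


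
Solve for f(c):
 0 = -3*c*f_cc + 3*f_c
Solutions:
 f(c) = C1 + C2*c^2


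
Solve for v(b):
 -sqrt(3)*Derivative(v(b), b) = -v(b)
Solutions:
 v(b) = C1*exp(sqrt(3)*b/3)


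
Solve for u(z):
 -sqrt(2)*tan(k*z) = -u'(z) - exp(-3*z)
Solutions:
 u(z) = C1 - Piecewise((-exp(-3*z)/3 - sqrt(2)*log(tan(k*z)^2 + 1)/(2*k), Ne(k, 0)), (-exp(-3*z)/3, True))


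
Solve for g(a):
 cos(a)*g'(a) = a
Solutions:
 g(a) = C1 + Integral(a/cos(a), a)


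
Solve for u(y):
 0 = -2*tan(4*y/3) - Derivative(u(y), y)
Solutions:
 u(y) = C1 + 3*log(cos(4*y/3))/2


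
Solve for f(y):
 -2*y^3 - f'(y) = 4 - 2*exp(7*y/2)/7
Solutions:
 f(y) = C1 - y^4/2 - 4*y + 4*exp(7*y/2)/49


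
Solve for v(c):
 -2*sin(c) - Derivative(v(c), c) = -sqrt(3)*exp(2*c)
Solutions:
 v(c) = C1 + sqrt(3)*exp(2*c)/2 + 2*cos(c)


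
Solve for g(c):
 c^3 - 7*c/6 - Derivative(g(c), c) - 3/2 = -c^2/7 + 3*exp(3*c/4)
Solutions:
 g(c) = C1 + c^4/4 + c^3/21 - 7*c^2/12 - 3*c/2 - 4*exp(3*c/4)


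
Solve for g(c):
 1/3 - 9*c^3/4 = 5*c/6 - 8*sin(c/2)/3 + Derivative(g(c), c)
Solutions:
 g(c) = C1 - 9*c^4/16 - 5*c^2/12 + c/3 - 16*cos(c/2)/3


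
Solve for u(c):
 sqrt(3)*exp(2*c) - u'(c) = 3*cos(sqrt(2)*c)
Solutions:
 u(c) = C1 + sqrt(3)*exp(2*c)/2 - 3*sqrt(2)*sin(sqrt(2)*c)/2


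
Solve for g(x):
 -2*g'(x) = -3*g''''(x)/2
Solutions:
 g(x) = C1 + C4*exp(6^(2/3)*x/3) + (C2*sin(2^(2/3)*3^(1/6)*x/2) + C3*cos(2^(2/3)*3^(1/6)*x/2))*exp(-6^(2/3)*x/6)


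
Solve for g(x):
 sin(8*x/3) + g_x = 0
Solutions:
 g(x) = C1 + 3*cos(8*x/3)/8


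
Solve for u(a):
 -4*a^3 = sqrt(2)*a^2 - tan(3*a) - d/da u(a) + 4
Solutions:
 u(a) = C1 + a^4 + sqrt(2)*a^3/3 + 4*a + log(cos(3*a))/3


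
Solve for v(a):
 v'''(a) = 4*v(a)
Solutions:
 v(a) = C3*exp(2^(2/3)*a) + (C1*sin(2^(2/3)*sqrt(3)*a/2) + C2*cos(2^(2/3)*sqrt(3)*a/2))*exp(-2^(2/3)*a/2)


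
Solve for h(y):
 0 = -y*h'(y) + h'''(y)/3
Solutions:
 h(y) = C1 + Integral(C2*airyai(3^(1/3)*y) + C3*airybi(3^(1/3)*y), y)


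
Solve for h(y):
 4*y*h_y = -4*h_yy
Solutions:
 h(y) = C1 + C2*erf(sqrt(2)*y/2)


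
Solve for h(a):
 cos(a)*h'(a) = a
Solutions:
 h(a) = C1 + Integral(a/cos(a), a)


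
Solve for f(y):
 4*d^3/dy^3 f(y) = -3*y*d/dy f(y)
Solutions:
 f(y) = C1 + Integral(C2*airyai(-6^(1/3)*y/2) + C3*airybi(-6^(1/3)*y/2), y)


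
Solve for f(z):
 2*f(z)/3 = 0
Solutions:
 f(z) = 0


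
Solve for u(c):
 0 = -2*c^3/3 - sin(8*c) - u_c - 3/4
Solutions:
 u(c) = C1 - c^4/6 - 3*c/4 + cos(8*c)/8


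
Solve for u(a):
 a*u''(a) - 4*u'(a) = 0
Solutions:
 u(a) = C1 + C2*a^5


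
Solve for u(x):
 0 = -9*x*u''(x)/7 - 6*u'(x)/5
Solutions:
 u(x) = C1 + C2*x^(1/15)


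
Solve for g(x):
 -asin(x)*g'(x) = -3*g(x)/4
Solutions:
 g(x) = C1*exp(3*Integral(1/asin(x), x)/4)


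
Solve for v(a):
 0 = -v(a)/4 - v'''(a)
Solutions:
 v(a) = C3*exp(-2^(1/3)*a/2) + (C1*sin(2^(1/3)*sqrt(3)*a/4) + C2*cos(2^(1/3)*sqrt(3)*a/4))*exp(2^(1/3)*a/4)


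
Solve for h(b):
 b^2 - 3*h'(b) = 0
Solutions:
 h(b) = C1 + b^3/9


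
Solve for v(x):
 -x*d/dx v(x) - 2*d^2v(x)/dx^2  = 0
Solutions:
 v(x) = C1 + C2*erf(x/2)


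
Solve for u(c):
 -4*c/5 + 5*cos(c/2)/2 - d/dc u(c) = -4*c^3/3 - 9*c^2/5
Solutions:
 u(c) = C1 + c^4/3 + 3*c^3/5 - 2*c^2/5 + 5*sin(c/2)


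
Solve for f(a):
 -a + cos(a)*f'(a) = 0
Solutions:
 f(a) = C1 + Integral(a/cos(a), a)


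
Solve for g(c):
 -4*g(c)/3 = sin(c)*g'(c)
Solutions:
 g(c) = C1*(cos(c) + 1)^(2/3)/(cos(c) - 1)^(2/3)


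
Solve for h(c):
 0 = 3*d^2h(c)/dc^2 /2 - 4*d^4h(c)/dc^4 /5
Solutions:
 h(c) = C1 + C2*c + C3*exp(-sqrt(30)*c/4) + C4*exp(sqrt(30)*c/4)


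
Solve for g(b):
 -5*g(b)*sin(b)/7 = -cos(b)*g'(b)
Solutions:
 g(b) = C1/cos(b)^(5/7)


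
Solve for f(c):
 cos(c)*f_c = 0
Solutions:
 f(c) = C1


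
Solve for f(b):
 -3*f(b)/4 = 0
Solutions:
 f(b) = 0


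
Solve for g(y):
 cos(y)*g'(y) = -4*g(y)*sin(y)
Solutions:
 g(y) = C1*cos(y)^4


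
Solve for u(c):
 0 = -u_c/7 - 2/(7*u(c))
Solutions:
 u(c) = -sqrt(C1 - 4*c)
 u(c) = sqrt(C1 - 4*c)


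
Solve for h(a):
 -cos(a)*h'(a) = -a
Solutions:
 h(a) = C1 + Integral(a/cos(a), a)


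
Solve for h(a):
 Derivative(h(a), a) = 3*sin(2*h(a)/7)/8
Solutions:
 -3*a/8 + 7*log(cos(2*h(a)/7) - 1)/4 - 7*log(cos(2*h(a)/7) + 1)/4 = C1


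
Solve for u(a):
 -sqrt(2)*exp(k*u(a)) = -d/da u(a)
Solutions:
 u(a) = Piecewise((log(-1/(C1*k + sqrt(2)*a*k))/k, Ne(k, 0)), (nan, True))
 u(a) = Piecewise((C1 + sqrt(2)*a, Eq(k, 0)), (nan, True))


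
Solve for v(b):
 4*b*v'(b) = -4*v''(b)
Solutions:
 v(b) = C1 + C2*erf(sqrt(2)*b/2)


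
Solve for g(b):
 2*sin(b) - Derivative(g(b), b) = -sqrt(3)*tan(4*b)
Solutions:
 g(b) = C1 - sqrt(3)*log(cos(4*b))/4 - 2*cos(b)


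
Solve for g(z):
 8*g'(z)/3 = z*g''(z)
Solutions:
 g(z) = C1 + C2*z^(11/3)


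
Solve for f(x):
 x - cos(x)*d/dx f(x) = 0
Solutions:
 f(x) = C1 + Integral(x/cos(x), x)


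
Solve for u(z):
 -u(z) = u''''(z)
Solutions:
 u(z) = (C1*sin(sqrt(2)*z/2) + C2*cos(sqrt(2)*z/2))*exp(-sqrt(2)*z/2) + (C3*sin(sqrt(2)*z/2) + C4*cos(sqrt(2)*z/2))*exp(sqrt(2)*z/2)


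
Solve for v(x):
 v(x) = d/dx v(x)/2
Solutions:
 v(x) = C1*exp(2*x)


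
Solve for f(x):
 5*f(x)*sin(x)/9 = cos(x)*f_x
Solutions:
 f(x) = C1/cos(x)^(5/9)


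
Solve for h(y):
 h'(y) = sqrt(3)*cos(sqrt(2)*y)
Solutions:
 h(y) = C1 + sqrt(6)*sin(sqrt(2)*y)/2


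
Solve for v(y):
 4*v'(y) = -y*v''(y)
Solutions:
 v(y) = C1 + C2/y^3


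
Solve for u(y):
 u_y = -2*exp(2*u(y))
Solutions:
 u(y) = log(-sqrt(-1/(C1 - 2*y))) - log(2)/2
 u(y) = log(-1/(C1 - 2*y))/2 - log(2)/2


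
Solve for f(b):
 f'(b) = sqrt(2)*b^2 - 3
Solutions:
 f(b) = C1 + sqrt(2)*b^3/3 - 3*b


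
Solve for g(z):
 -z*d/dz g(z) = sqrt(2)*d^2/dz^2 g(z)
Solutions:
 g(z) = C1 + C2*erf(2^(1/4)*z/2)


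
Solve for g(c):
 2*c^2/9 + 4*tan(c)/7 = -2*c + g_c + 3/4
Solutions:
 g(c) = C1 + 2*c^3/27 + c^2 - 3*c/4 - 4*log(cos(c))/7


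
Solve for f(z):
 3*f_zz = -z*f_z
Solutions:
 f(z) = C1 + C2*erf(sqrt(6)*z/6)


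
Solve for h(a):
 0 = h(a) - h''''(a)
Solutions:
 h(a) = C1*exp(-a) + C2*exp(a) + C3*sin(a) + C4*cos(a)


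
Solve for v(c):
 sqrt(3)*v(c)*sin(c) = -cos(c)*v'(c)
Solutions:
 v(c) = C1*cos(c)^(sqrt(3))


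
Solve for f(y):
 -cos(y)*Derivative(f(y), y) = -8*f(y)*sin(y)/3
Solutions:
 f(y) = C1/cos(y)^(8/3)


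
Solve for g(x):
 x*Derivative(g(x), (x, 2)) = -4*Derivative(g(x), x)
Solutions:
 g(x) = C1 + C2/x^3


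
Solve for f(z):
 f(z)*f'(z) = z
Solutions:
 f(z) = -sqrt(C1 + z^2)
 f(z) = sqrt(C1 + z^2)


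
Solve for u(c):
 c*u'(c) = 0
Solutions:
 u(c) = C1


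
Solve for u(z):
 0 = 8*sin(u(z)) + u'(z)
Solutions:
 u(z) = -acos((-C1 - exp(16*z))/(C1 - exp(16*z))) + 2*pi
 u(z) = acos((-C1 - exp(16*z))/(C1 - exp(16*z)))


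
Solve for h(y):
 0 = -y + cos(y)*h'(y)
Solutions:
 h(y) = C1 + Integral(y/cos(y), y)


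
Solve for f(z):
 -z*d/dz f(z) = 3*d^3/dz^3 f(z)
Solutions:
 f(z) = C1 + Integral(C2*airyai(-3^(2/3)*z/3) + C3*airybi(-3^(2/3)*z/3), z)


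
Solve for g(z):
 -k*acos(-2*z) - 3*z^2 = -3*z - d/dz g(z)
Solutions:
 g(z) = C1 + k*(z*acos(-2*z) + sqrt(1 - 4*z^2)/2) + z^3 - 3*z^2/2


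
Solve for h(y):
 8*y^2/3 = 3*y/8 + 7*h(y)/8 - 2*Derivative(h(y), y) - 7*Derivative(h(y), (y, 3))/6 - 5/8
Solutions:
 h(y) = C1*exp(7^(1/3)*y*(-(147 + sqrt(50281))^(1/3) + 16*7^(1/3)/(147 + sqrt(50281))^(1/3))/28)*sin(sqrt(3)*7^(1/3)*y*(16*7^(1/3)/(147 + sqrt(50281))^(1/3) + (147 + sqrt(50281))^(1/3))/28) + C2*exp(7^(1/3)*y*(-(147 + sqrt(50281))^(1/3) + 16*7^(1/3)/(147 + sqrt(50281))^(1/3))/28)*cos(sqrt(3)*7^(1/3)*y*(16*7^(1/3)/(147 + sqrt(50281))^(1/3) + (147 + sqrt(50281))^(1/3))/28) + C3*exp(-7^(1/3)*y*(-(147 + sqrt(50281))^(1/3) + 16*7^(1/3)/(147 + sqrt(50281))^(1/3))/14) + 64*y^2/21 + 1985*y/147 + 32495/1029


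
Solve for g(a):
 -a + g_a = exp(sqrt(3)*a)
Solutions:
 g(a) = C1 + a^2/2 + sqrt(3)*exp(sqrt(3)*a)/3


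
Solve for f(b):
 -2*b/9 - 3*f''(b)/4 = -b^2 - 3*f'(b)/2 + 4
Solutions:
 f(b) = C1 + C2*exp(2*b) - 2*b^3/9 - 7*b^2/27 + 65*b/27


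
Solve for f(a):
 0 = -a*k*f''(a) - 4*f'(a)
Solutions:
 f(a) = C1 + a^(((re(k) - 4)*re(k) + im(k)^2)/(re(k)^2 + im(k)^2))*(C2*sin(4*log(a)*Abs(im(k))/(re(k)^2 + im(k)^2)) + C3*cos(4*log(a)*im(k)/(re(k)^2 + im(k)^2)))


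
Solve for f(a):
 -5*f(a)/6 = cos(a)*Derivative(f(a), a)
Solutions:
 f(a) = C1*(sin(a) - 1)^(5/12)/(sin(a) + 1)^(5/12)


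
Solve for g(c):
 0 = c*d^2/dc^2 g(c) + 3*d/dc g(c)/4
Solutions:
 g(c) = C1 + C2*c^(1/4)


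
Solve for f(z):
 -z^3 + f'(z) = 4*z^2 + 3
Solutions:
 f(z) = C1 + z^4/4 + 4*z^3/3 + 3*z


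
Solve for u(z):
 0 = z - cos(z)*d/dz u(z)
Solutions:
 u(z) = C1 + Integral(z/cos(z), z)


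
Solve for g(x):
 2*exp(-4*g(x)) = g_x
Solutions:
 g(x) = log(-I*(C1 + 8*x)^(1/4))
 g(x) = log(I*(C1 + 8*x)^(1/4))
 g(x) = log(-(C1 + 8*x)^(1/4))
 g(x) = log(C1 + 8*x)/4


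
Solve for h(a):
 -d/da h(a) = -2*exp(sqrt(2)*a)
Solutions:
 h(a) = C1 + sqrt(2)*exp(sqrt(2)*a)


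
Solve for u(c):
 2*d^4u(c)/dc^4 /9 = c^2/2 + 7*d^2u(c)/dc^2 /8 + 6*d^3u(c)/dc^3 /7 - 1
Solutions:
 u(c) = C1 + C2*c + C3*exp(3*c*(18 - sqrt(667))/28) + C4*exp(3*c*(18 + sqrt(667))/28) - c^4/21 + 64*c^3/343 - 18460*c^2/151263


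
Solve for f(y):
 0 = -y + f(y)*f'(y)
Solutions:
 f(y) = -sqrt(C1 + y^2)
 f(y) = sqrt(C1 + y^2)


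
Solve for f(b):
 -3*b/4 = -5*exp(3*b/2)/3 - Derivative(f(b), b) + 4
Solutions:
 f(b) = C1 + 3*b^2/8 + 4*b - 10*exp(3*b/2)/9


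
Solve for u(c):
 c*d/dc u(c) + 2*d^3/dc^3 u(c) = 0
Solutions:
 u(c) = C1 + Integral(C2*airyai(-2^(2/3)*c/2) + C3*airybi(-2^(2/3)*c/2), c)


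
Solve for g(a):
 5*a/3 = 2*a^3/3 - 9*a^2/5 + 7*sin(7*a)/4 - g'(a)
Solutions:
 g(a) = C1 + a^4/6 - 3*a^3/5 - 5*a^2/6 - cos(7*a)/4


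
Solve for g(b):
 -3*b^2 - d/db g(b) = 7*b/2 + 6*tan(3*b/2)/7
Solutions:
 g(b) = C1 - b^3 - 7*b^2/4 + 4*log(cos(3*b/2))/7


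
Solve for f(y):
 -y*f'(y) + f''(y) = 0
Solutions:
 f(y) = C1 + C2*erfi(sqrt(2)*y/2)


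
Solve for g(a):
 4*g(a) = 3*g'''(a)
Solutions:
 g(a) = C3*exp(6^(2/3)*a/3) + (C1*sin(2^(2/3)*3^(1/6)*a/2) + C2*cos(2^(2/3)*3^(1/6)*a/2))*exp(-6^(2/3)*a/6)


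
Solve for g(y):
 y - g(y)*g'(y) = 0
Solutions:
 g(y) = -sqrt(C1 + y^2)
 g(y) = sqrt(C1 + y^2)


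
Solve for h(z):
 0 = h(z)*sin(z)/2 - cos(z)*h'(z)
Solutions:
 h(z) = C1/sqrt(cos(z))


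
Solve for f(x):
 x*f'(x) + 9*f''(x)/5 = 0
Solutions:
 f(x) = C1 + C2*erf(sqrt(10)*x/6)


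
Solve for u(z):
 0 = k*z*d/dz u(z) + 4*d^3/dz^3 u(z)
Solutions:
 u(z) = C1 + Integral(C2*airyai(2^(1/3)*z*(-k)^(1/3)/2) + C3*airybi(2^(1/3)*z*(-k)^(1/3)/2), z)


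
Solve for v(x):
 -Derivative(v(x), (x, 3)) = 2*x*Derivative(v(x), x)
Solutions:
 v(x) = C1 + Integral(C2*airyai(-2^(1/3)*x) + C3*airybi(-2^(1/3)*x), x)


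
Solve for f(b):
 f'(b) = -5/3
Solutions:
 f(b) = C1 - 5*b/3


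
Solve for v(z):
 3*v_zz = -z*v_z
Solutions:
 v(z) = C1 + C2*erf(sqrt(6)*z/6)


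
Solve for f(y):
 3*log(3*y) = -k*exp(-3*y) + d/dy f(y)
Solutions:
 f(y) = C1 - k*exp(-3*y)/3 + 3*y*log(y) + 3*y*(-1 + log(3))


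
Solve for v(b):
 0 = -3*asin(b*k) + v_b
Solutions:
 v(b) = C1 + 3*Piecewise((b*asin(b*k) + sqrt(-b^2*k^2 + 1)/k, Ne(k, 0)), (0, True))


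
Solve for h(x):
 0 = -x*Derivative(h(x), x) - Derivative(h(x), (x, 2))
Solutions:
 h(x) = C1 + C2*erf(sqrt(2)*x/2)


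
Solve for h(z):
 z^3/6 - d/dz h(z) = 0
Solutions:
 h(z) = C1 + z^4/24


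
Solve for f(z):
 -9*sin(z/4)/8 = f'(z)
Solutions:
 f(z) = C1 + 9*cos(z/4)/2


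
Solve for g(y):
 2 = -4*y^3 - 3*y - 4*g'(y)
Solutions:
 g(y) = C1 - y^4/4 - 3*y^2/8 - y/2


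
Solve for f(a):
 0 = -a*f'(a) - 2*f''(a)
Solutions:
 f(a) = C1 + C2*erf(a/2)


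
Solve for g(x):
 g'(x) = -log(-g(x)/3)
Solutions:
 Integral(1/(log(-_y) - log(3)), (_y, g(x))) = C1 - x


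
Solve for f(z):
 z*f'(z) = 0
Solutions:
 f(z) = C1


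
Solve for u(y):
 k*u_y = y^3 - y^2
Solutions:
 u(y) = C1 + y^4/(4*k) - y^3/(3*k)


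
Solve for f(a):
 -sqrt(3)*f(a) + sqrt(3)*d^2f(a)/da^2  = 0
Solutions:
 f(a) = C1*exp(-a) + C2*exp(a)


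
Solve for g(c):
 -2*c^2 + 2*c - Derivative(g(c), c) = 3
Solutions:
 g(c) = C1 - 2*c^3/3 + c^2 - 3*c


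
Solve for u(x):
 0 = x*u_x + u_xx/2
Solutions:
 u(x) = C1 + C2*erf(x)


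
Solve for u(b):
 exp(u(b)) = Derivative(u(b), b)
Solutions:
 u(b) = log(-1/(C1 + b))


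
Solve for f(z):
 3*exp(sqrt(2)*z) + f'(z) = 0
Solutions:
 f(z) = C1 - 3*sqrt(2)*exp(sqrt(2)*z)/2


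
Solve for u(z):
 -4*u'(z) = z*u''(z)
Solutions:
 u(z) = C1 + C2/z^3


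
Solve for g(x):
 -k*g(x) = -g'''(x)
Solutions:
 g(x) = C1*exp(k^(1/3)*x) + C2*exp(k^(1/3)*x*(-1 + sqrt(3)*I)/2) + C3*exp(-k^(1/3)*x*(1 + sqrt(3)*I)/2)


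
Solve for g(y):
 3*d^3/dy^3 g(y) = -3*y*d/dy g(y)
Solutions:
 g(y) = C1 + Integral(C2*airyai(-y) + C3*airybi(-y), y)


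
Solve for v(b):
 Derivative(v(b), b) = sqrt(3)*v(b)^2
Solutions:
 v(b) = -1/(C1 + sqrt(3)*b)


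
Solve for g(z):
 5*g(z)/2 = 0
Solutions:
 g(z) = 0


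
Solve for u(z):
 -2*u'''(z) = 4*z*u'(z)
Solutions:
 u(z) = C1 + Integral(C2*airyai(-2^(1/3)*z) + C3*airybi(-2^(1/3)*z), z)


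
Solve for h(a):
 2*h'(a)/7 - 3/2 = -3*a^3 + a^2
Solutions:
 h(a) = C1 - 21*a^4/8 + 7*a^3/6 + 21*a/4


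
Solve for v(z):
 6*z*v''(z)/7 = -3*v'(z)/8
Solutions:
 v(z) = C1 + C2*z^(9/16)


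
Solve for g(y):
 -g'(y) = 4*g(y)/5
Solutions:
 g(y) = C1*exp(-4*y/5)


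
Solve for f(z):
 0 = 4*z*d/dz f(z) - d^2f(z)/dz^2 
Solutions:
 f(z) = C1 + C2*erfi(sqrt(2)*z)


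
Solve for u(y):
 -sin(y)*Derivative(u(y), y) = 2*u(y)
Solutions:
 u(y) = C1*(cos(y) + 1)/(cos(y) - 1)


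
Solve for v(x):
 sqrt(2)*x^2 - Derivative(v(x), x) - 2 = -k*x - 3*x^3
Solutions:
 v(x) = C1 + k*x^2/2 + 3*x^4/4 + sqrt(2)*x^3/3 - 2*x


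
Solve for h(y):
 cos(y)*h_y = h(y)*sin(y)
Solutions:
 h(y) = C1/cos(y)


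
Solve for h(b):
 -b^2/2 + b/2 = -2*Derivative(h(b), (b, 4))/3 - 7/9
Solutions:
 h(b) = C1 + C2*b + C3*b^2 + C4*b^3 + b^6/480 - b^5/160 - 7*b^4/144


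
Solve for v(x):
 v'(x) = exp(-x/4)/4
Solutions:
 v(x) = C1 - 1/exp(x)^(1/4)


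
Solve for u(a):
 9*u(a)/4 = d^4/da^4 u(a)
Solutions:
 u(a) = C1*exp(-sqrt(6)*a/2) + C2*exp(sqrt(6)*a/2) + C3*sin(sqrt(6)*a/2) + C4*cos(sqrt(6)*a/2)


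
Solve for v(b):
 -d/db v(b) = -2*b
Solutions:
 v(b) = C1 + b^2


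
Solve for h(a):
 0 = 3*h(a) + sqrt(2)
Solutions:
 h(a) = -sqrt(2)/3


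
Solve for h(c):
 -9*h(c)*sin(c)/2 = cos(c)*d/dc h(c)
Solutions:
 h(c) = C1*cos(c)^(9/2)


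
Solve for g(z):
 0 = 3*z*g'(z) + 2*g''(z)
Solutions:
 g(z) = C1 + C2*erf(sqrt(3)*z/2)


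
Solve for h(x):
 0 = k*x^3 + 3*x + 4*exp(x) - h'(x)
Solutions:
 h(x) = C1 + k*x^4/4 + 3*x^2/2 + 4*exp(x)


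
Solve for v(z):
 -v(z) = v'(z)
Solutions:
 v(z) = C1*exp(-z)


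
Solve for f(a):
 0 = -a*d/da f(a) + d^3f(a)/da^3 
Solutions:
 f(a) = C1 + Integral(C2*airyai(a) + C3*airybi(a), a)


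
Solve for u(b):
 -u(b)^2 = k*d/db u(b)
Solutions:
 u(b) = k/(C1*k + b)


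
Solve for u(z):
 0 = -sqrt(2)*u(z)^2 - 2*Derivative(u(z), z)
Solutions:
 u(z) = 2/(C1 + sqrt(2)*z)


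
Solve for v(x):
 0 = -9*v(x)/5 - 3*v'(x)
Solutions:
 v(x) = C1*exp(-3*x/5)


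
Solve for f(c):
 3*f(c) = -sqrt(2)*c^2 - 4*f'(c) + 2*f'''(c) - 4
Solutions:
 f(c) = C1*exp(-6^(1/3)*c*(4*6^(1/3)/(sqrt(345) + 27)^(1/3) + (sqrt(345) + 27)^(1/3))/12)*sin(2^(1/3)*3^(1/6)*c*(-3^(2/3)*(sqrt(345) + 27)^(1/3)/12 + 2^(1/3)/(sqrt(345) + 27)^(1/3))) + C2*exp(-6^(1/3)*c*(4*6^(1/3)/(sqrt(345) + 27)^(1/3) + (sqrt(345) + 27)^(1/3))/12)*cos(2^(1/3)*3^(1/6)*c*(-3^(2/3)*(sqrt(345) + 27)^(1/3)/12 + 2^(1/3)/(sqrt(345) + 27)^(1/3))) + C3*exp(6^(1/3)*c*(4*6^(1/3)/(sqrt(345) + 27)^(1/3) + (sqrt(345) + 27)^(1/3))/6) - sqrt(2)*c^2/3 + 8*sqrt(2)*c/9 - 32*sqrt(2)/27 - 4/3


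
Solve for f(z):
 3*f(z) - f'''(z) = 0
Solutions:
 f(z) = C3*exp(3^(1/3)*z) + (C1*sin(3^(5/6)*z/2) + C2*cos(3^(5/6)*z/2))*exp(-3^(1/3)*z/2)


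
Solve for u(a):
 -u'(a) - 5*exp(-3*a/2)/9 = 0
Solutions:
 u(a) = C1 + 10*exp(-3*a/2)/27


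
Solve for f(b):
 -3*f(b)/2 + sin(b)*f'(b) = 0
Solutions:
 f(b) = C1*(cos(b) - 1)^(3/4)/(cos(b) + 1)^(3/4)


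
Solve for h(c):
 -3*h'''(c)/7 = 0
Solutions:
 h(c) = C1 + C2*c + C3*c^2


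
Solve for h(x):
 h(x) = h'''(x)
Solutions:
 h(x) = C3*exp(x) + (C1*sin(sqrt(3)*x/2) + C2*cos(sqrt(3)*x/2))*exp(-x/2)


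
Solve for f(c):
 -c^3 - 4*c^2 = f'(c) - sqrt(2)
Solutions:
 f(c) = C1 - c^4/4 - 4*c^3/3 + sqrt(2)*c


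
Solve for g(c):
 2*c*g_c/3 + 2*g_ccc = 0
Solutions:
 g(c) = C1 + Integral(C2*airyai(-3^(2/3)*c/3) + C3*airybi(-3^(2/3)*c/3), c)


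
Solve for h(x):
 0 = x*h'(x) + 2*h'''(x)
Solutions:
 h(x) = C1 + Integral(C2*airyai(-2^(2/3)*x/2) + C3*airybi(-2^(2/3)*x/2), x)


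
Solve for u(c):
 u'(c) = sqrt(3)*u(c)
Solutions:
 u(c) = C1*exp(sqrt(3)*c)


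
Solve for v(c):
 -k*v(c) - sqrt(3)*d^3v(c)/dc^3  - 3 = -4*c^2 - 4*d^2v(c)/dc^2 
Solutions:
 v(c) = C1*exp(c*(2^(2/3)*sqrt(3)*(81*k + sqrt((81*k - 128)^2 - 16384) - 128)^(1/3) - 3*2^(2/3)*I*(81*k + sqrt((81*k - 128)^2 - 16384) - 128)^(1/3) + 16*sqrt(3) - 384*2^(1/3)/((-sqrt(3) + 3*I)*(81*k + sqrt((81*k - 128)^2 - 16384) - 128)^(1/3)))/36) + C2*exp(c*(2^(2/3)*sqrt(3)*(81*k + sqrt((81*k - 128)^2 - 16384) - 128)^(1/3) + 3*2^(2/3)*I*(81*k + sqrt((81*k - 128)^2 - 16384) - 128)^(1/3) + 16*sqrt(3) + 384*2^(1/3)/((sqrt(3) + 3*I)*(81*k + sqrt((81*k - 128)^2 - 16384) - 128)^(1/3)))/36) + C3*exp(sqrt(3)*c*(-2^(2/3)*(81*k + sqrt((81*k - 128)^2 - 16384) - 128)^(1/3) + 8 - 32*2^(1/3)/(81*k + sqrt((81*k - 128)^2 - 16384) - 128)^(1/3))/18) + 4*c^2/k - 3/k + 32/k^2


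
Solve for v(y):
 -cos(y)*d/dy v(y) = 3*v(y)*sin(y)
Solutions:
 v(y) = C1*cos(y)^3


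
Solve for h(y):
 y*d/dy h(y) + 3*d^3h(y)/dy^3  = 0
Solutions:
 h(y) = C1 + Integral(C2*airyai(-3^(2/3)*y/3) + C3*airybi(-3^(2/3)*y/3), y)


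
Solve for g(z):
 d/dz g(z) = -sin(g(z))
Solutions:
 g(z) = -acos((-C1 - exp(2*z))/(C1 - exp(2*z))) + 2*pi
 g(z) = acos((-C1 - exp(2*z))/(C1 - exp(2*z)))


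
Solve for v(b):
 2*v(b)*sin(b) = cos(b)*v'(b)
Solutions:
 v(b) = C1/cos(b)^2


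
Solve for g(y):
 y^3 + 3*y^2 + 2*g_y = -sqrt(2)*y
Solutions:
 g(y) = C1 - y^4/8 - y^3/2 - sqrt(2)*y^2/4


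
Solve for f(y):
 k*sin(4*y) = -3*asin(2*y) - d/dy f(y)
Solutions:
 f(y) = C1 + k*cos(4*y)/4 - 3*y*asin(2*y) - 3*sqrt(1 - 4*y^2)/2


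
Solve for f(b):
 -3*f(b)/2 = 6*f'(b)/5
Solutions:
 f(b) = C1*exp(-5*b/4)


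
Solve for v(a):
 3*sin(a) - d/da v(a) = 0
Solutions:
 v(a) = C1 - 3*cos(a)


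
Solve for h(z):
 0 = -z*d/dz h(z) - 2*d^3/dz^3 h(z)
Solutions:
 h(z) = C1 + Integral(C2*airyai(-2^(2/3)*z/2) + C3*airybi(-2^(2/3)*z/2), z)


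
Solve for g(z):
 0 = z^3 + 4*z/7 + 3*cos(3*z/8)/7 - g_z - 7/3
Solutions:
 g(z) = C1 + z^4/4 + 2*z^2/7 - 7*z/3 + 8*sin(3*z/8)/7


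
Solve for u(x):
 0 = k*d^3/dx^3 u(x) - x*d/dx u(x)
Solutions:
 u(x) = C1 + Integral(C2*airyai(x*(1/k)^(1/3)) + C3*airybi(x*(1/k)^(1/3)), x)


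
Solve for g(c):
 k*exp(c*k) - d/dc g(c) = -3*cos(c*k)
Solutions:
 g(c) = C1 + exp(c*k) + 3*sin(c*k)/k


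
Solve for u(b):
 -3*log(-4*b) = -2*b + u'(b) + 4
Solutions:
 u(b) = C1 + b^2 - 3*b*log(-b) + b*(-6*log(2) - 1)


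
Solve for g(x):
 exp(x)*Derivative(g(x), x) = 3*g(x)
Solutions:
 g(x) = C1*exp(-3*exp(-x))


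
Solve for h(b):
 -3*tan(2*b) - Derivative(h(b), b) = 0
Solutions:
 h(b) = C1 + 3*log(cos(2*b))/2


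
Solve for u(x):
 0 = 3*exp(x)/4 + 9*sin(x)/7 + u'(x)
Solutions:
 u(x) = C1 - 3*exp(x)/4 + 9*cos(x)/7


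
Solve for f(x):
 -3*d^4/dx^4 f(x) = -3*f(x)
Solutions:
 f(x) = C1*exp(-x) + C2*exp(x) + C3*sin(x) + C4*cos(x)


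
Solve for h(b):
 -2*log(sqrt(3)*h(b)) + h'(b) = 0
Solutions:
 -Integral(1/(2*log(_y) + log(3)), (_y, h(b))) = C1 - b


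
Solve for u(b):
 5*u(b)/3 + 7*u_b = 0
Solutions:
 u(b) = C1*exp(-5*b/21)


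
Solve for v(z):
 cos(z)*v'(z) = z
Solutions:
 v(z) = C1 + Integral(z/cos(z), z)


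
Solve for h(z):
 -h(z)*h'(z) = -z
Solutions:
 h(z) = -sqrt(C1 + z^2)
 h(z) = sqrt(C1 + z^2)


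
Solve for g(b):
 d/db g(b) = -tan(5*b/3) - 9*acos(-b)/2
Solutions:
 g(b) = C1 - 9*b*acos(-b)/2 - 9*sqrt(1 - b^2)/2 + 3*log(cos(5*b/3))/5


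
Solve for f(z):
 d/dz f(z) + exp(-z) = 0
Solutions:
 f(z) = C1 + exp(-z)


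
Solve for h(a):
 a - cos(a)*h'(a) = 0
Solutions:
 h(a) = C1 + Integral(a/cos(a), a)


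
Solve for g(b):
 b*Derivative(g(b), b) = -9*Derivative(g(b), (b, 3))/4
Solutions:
 g(b) = C1 + Integral(C2*airyai(-2^(2/3)*3^(1/3)*b/3) + C3*airybi(-2^(2/3)*3^(1/3)*b/3), b)


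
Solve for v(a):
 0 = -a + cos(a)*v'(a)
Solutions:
 v(a) = C1 + Integral(a/cos(a), a)


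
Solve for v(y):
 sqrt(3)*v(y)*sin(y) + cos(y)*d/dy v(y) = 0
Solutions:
 v(y) = C1*cos(y)^(sqrt(3))


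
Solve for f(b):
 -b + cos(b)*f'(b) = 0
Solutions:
 f(b) = C1 + Integral(b/cos(b), b)


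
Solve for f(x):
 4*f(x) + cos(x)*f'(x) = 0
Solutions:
 f(x) = C1*(sin(x)^2 - 2*sin(x) + 1)/(sin(x)^2 + 2*sin(x) + 1)


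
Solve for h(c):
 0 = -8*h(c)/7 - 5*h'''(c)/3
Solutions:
 h(c) = C3*exp(-2*3^(1/3)*35^(2/3)*c/35) + (C1*sin(3^(5/6)*35^(2/3)*c/35) + C2*cos(3^(5/6)*35^(2/3)*c/35))*exp(3^(1/3)*35^(2/3)*c/35)


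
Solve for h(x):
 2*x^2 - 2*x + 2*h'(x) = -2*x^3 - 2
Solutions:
 h(x) = C1 - x^4/4 - x^3/3 + x^2/2 - x


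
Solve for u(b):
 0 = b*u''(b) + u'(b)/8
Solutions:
 u(b) = C1 + C2*b^(7/8)


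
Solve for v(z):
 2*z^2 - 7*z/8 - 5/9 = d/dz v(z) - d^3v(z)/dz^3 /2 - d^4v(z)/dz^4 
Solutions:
 v(z) = C1 + C2*exp(-z*((6*sqrt(318) + 107)^(-1/3) + 2 + (6*sqrt(318) + 107)^(1/3))/12)*sin(sqrt(3)*z*(-(6*sqrt(318) + 107)^(1/3) + (6*sqrt(318) + 107)^(-1/3))/12) + C3*exp(-z*((6*sqrt(318) + 107)^(-1/3) + 2 + (6*sqrt(318) + 107)^(1/3))/12)*cos(sqrt(3)*z*(-(6*sqrt(318) + 107)^(1/3) + (6*sqrt(318) + 107)^(-1/3))/12) + C4*exp(z*(-1 + (6*sqrt(318) + 107)^(-1/3) + (6*sqrt(318) + 107)^(1/3))/6) + 2*z^3/3 - 7*z^2/16 + 13*z/9


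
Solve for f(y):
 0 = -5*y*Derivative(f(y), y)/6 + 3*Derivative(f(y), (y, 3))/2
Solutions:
 f(y) = C1 + Integral(C2*airyai(15^(1/3)*y/3) + C3*airybi(15^(1/3)*y/3), y)


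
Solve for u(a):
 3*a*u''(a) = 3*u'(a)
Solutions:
 u(a) = C1 + C2*a^2


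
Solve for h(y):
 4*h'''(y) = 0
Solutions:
 h(y) = C1 + C2*y + C3*y^2


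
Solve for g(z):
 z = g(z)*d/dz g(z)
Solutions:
 g(z) = -sqrt(C1 + z^2)
 g(z) = sqrt(C1 + z^2)


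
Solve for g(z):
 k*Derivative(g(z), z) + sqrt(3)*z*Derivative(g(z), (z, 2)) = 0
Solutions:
 g(z) = C1 + z^(-sqrt(3)*re(k)/3 + 1)*(C2*sin(sqrt(3)*log(z)*Abs(im(k))/3) + C3*cos(sqrt(3)*log(z)*im(k)/3))


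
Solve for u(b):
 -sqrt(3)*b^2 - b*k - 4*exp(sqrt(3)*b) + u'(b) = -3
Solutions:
 u(b) = C1 + sqrt(3)*b^3/3 + b^2*k/2 - 3*b + 4*sqrt(3)*exp(sqrt(3)*b)/3


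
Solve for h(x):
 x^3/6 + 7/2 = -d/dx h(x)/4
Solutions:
 h(x) = C1 - x^4/6 - 14*x


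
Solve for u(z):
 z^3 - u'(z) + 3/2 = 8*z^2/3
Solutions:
 u(z) = C1 + z^4/4 - 8*z^3/9 + 3*z/2


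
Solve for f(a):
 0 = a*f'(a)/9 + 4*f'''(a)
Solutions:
 f(a) = C1 + Integral(C2*airyai(-6^(1/3)*a/6) + C3*airybi(-6^(1/3)*a/6), a)


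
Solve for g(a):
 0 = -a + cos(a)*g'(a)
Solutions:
 g(a) = C1 + Integral(a/cos(a), a)


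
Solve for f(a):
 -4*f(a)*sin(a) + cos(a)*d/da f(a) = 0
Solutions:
 f(a) = C1/cos(a)^4


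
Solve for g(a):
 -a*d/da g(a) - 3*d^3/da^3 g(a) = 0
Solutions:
 g(a) = C1 + Integral(C2*airyai(-3^(2/3)*a/3) + C3*airybi(-3^(2/3)*a/3), a)


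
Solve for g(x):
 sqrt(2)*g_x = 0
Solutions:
 g(x) = C1


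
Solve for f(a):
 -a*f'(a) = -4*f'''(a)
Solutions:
 f(a) = C1 + Integral(C2*airyai(2^(1/3)*a/2) + C3*airybi(2^(1/3)*a/2), a)


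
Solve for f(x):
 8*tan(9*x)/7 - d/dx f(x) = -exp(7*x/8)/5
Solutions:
 f(x) = C1 + 8*exp(7*x/8)/35 - 8*log(cos(9*x))/63


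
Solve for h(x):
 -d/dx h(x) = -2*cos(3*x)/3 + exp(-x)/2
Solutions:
 h(x) = C1 + 2*sin(3*x)/9 + exp(-x)/2


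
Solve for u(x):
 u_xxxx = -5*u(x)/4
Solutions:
 u(x) = (C1*sin(5^(1/4)*x/2) + C2*cos(5^(1/4)*x/2))*exp(-5^(1/4)*x/2) + (C3*sin(5^(1/4)*x/2) + C4*cos(5^(1/4)*x/2))*exp(5^(1/4)*x/2)


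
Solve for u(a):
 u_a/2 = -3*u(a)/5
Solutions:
 u(a) = C1*exp(-6*a/5)


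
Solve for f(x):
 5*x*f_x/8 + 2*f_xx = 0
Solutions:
 f(x) = C1 + C2*erf(sqrt(10)*x/8)


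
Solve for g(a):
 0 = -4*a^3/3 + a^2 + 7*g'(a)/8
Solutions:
 g(a) = C1 + 8*a^4/21 - 8*a^3/21


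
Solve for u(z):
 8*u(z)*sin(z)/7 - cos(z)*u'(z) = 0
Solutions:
 u(z) = C1/cos(z)^(8/7)


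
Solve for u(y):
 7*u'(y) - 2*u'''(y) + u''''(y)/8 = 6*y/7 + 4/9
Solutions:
 u(y) = C1 + C2*exp(2*y) + C3*exp(y*(7 - sqrt(77))) + C4*exp(y*(7 + sqrt(77))) + 3*y^2/49 + 4*y/63


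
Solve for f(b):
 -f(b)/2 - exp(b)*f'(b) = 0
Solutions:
 f(b) = C1*exp(exp(-b)/2)


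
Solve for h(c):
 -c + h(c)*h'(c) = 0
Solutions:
 h(c) = -sqrt(C1 + c^2)
 h(c) = sqrt(C1 + c^2)


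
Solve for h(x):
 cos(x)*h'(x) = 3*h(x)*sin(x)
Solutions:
 h(x) = C1/cos(x)^3


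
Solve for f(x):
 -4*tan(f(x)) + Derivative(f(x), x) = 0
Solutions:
 f(x) = pi - asin(C1*exp(4*x))
 f(x) = asin(C1*exp(4*x))


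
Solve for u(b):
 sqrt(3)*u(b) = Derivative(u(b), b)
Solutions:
 u(b) = C1*exp(sqrt(3)*b)


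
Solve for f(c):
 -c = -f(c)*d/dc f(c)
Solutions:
 f(c) = -sqrt(C1 + c^2)
 f(c) = sqrt(C1 + c^2)


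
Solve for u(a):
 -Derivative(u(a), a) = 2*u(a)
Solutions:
 u(a) = C1*exp(-2*a)


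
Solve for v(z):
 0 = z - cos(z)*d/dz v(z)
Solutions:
 v(z) = C1 + Integral(z/cos(z), z)


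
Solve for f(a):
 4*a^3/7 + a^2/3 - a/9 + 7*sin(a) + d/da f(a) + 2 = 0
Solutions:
 f(a) = C1 - a^4/7 - a^3/9 + a^2/18 - 2*a + 7*cos(a)


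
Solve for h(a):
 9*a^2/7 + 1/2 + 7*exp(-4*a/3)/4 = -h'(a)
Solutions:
 h(a) = C1 - 3*a^3/7 - a/2 + 21*exp(-4*a/3)/16


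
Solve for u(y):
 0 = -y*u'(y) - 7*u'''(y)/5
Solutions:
 u(y) = C1 + Integral(C2*airyai(-5^(1/3)*7^(2/3)*y/7) + C3*airybi(-5^(1/3)*7^(2/3)*y/7), y)


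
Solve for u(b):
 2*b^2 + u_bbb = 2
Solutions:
 u(b) = C1 + C2*b + C3*b^2 - b^5/30 + b^3/3


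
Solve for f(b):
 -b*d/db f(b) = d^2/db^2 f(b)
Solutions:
 f(b) = C1 + C2*erf(sqrt(2)*b/2)


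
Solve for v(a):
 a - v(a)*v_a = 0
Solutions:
 v(a) = -sqrt(C1 + a^2)
 v(a) = sqrt(C1 + a^2)


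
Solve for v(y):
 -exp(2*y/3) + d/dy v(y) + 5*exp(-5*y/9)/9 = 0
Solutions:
 v(y) = C1 + 3*exp(2*y/3)/2 + exp(-5*y/9)


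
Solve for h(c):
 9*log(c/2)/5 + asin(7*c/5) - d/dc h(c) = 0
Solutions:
 h(c) = C1 + 9*c*log(c)/5 + c*asin(7*c/5) - 9*c/5 - 9*c*log(2)/5 + sqrt(25 - 49*c^2)/7


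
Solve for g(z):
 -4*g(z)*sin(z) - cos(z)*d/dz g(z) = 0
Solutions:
 g(z) = C1*cos(z)^4


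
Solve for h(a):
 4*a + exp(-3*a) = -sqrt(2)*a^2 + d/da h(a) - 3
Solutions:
 h(a) = C1 + sqrt(2)*a^3/3 + 2*a^2 + 3*a - exp(-3*a)/3


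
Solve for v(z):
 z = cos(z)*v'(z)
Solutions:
 v(z) = C1 + Integral(z/cos(z), z)


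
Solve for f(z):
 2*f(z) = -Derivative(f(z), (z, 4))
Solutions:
 f(z) = (C1*sin(2^(3/4)*z/2) + C2*cos(2^(3/4)*z/2))*exp(-2^(3/4)*z/2) + (C3*sin(2^(3/4)*z/2) + C4*cos(2^(3/4)*z/2))*exp(2^(3/4)*z/2)


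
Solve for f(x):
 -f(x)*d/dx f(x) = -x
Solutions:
 f(x) = -sqrt(C1 + x^2)
 f(x) = sqrt(C1 + x^2)


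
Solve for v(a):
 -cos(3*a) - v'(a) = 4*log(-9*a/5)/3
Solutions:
 v(a) = C1 - 4*a*log(-a)/3 - 3*a*log(3) + a*log(15)/3 + 4*a/3 + a*log(5) - sin(3*a)/3


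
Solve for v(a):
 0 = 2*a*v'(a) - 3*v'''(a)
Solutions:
 v(a) = C1 + Integral(C2*airyai(2^(1/3)*3^(2/3)*a/3) + C3*airybi(2^(1/3)*3^(2/3)*a/3), a)


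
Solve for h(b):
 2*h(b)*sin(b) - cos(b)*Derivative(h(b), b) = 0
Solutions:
 h(b) = C1/cos(b)^2


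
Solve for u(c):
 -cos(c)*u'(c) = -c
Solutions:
 u(c) = C1 + Integral(c/cos(c), c)


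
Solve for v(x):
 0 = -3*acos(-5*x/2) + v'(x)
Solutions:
 v(x) = C1 + 3*x*acos(-5*x/2) + 3*sqrt(4 - 25*x^2)/5


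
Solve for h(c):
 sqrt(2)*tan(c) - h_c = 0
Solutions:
 h(c) = C1 - sqrt(2)*log(cos(c))


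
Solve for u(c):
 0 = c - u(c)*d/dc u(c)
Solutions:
 u(c) = -sqrt(C1 + c^2)
 u(c) = sqrt(C1 + c^2)


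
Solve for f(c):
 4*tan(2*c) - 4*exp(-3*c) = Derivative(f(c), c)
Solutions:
 f(c) = C1 + log(tan(2*c)^2 + 1) + 4*exp(-3*c)/3


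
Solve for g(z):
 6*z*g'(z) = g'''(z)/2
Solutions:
 g(z) = C1 + Integral(C2*airyai(12^(1/3)*z) + C3*airybi(12^(1/3)*z), z)


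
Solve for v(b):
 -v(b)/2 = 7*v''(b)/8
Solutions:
 v(b) = C1*sin(2*sqrt(7)*b/7) + C2*cos(2*sqrt(7)*b/7)


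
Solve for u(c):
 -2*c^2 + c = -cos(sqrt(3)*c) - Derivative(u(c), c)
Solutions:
 u(c) = C1 + 2*c^3/3 - c^2/2 - sqrt(3)*sin(sqrt(3)*c)/3


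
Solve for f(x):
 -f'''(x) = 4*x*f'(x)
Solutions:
 f(x) = C1 + Integral(C2*airyai(-2^(2/3)*x) + C3*airybi(-2^(2/3)*x), x)


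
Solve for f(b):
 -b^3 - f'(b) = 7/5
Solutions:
 f(b) = C1 - b^4/4 - 7*b/5


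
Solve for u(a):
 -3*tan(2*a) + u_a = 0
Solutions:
 u(a) = C1 - 3*log(cos(2*a))/2


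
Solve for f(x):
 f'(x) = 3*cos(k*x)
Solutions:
 f(x) = C1 + 3*sin(k*x)/k


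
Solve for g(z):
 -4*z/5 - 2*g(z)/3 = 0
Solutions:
 g(z) = -6*z/5


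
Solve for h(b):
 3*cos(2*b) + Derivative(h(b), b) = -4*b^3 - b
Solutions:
 h(b) = C1 - b^4 - b^2/2 - 3*sin(2*b)/2


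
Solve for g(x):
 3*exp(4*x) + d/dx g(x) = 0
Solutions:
 g(x) = C1 - 3*exp(4*x)/4


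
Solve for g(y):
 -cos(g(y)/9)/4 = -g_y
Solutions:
 -y/4 - 9*log(sin(g(y)/9) - 1)/2 + 9*log(sin(g(y)/9) + 1)/2 = C1


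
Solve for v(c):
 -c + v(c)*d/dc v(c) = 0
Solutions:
 v(c) = -sqrt(C1 + c^2)
 v(c) = sqrt(C1 + c^2)


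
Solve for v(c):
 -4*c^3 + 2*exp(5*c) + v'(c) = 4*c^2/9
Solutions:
 v(c) = C1 + c^4 + 4*c^3/27 - 2*exp(5*c)/5


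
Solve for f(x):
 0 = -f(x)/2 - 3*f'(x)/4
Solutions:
 f(x) = C1*exp(-2*x/3)


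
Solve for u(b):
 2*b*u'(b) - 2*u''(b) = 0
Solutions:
 u(b) = C1 + C2*erfi(sqrt(2)*b/2)


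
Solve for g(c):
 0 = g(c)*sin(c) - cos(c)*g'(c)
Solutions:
 g(c) = C1/cos(c)


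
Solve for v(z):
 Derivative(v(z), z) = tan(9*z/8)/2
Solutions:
 v(z) = C1 - 4*log(cos(9*z/8))/9


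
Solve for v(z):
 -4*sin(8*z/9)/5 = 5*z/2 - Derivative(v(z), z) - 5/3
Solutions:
 v(z) = C1 + 5*z^2/4 - 5*z/3 - 9*cos(8*z/9)/10


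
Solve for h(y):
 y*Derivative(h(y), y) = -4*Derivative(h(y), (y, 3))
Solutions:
 h(y) = C1 + Integral(C2*airyai(-2^(1/3)*y/2) + C3*airybi(-2^(1/3)*y/2), y)
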